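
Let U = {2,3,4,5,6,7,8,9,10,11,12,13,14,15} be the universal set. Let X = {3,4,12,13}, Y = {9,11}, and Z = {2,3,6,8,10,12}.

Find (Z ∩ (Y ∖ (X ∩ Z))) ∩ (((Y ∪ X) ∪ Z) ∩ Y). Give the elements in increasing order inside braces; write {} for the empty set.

{}

X ∩ Z = {3,12}
Y ∖ (X ∩ Z) = {9,11}
Z ∩ (Y ∖ (X ∩ Z)) = {}
Y ∪ X = {3,4,9,11,12,13}
(Y ∪ X) ∪ Z = {2,3,4,6,8,9,10,11,12,13}
((Y ∪ X) ∪ Z) ∩ Y = {9,11}
(Z ∩ (Y ∖ (X ∩ Z))) ∩ (((Y ∪ X) ∪ Z) ∩ Y) = {}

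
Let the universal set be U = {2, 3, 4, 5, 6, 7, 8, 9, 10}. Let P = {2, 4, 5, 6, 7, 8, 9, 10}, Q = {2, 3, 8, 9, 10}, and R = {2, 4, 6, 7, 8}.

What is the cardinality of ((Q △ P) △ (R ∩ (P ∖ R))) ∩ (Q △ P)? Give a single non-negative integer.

5

Q △ P = {3, 4, 5, 6, 7}
P ∖ R = {5, 9, 10}
R ∩ (P ∖ R) = {}
(Q △ P) △ (R ∩ (P ∖ R)) = {3, 4, 5, 6, 7}
((Q △ P) △ (R ∩ (P ∖ R))) ∩ (Q △ P) = {3, 4, 5, 6, 7}
|((Q △ P) △ (R ∩ (P ∖ R))) ∩ (Q △ P)| = 5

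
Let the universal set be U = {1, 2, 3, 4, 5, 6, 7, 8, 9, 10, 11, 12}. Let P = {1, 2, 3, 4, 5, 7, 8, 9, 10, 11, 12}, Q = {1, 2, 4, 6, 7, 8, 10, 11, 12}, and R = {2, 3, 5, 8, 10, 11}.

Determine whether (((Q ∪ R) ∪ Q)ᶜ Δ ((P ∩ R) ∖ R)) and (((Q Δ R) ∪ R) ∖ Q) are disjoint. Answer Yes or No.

Yes

Q ∪ R = {1, 2, 3, 4, 5, 6, 7, 8, 10, 11, 12}
(Q ∪ R) ∪ Q = {1, 2, 3, 4, 5, 6, 7, 8, 10, 11, 12}
((Q ∪ R) ∪ Q)ᶜ = {9}
P ∩ R = {2, 3, 5, 8, 10, 11}
(P ∩ R) ∖ R = {}
((Q ∪ R) ∪ Q)ᶜ Δ ((P ∩ R) ∖ R) = {9}
Q Δ R = {1, 3, 4, 5, 6, 7, 12}
(Q Δ R) ∪ R = {1, 2, 3, 4, 5, 6, 7, 8, 10, 11, 12}
((Q Δ R) ∪ R) ∖ Q = {3, 5}
{9} and {3, 5} share no elements.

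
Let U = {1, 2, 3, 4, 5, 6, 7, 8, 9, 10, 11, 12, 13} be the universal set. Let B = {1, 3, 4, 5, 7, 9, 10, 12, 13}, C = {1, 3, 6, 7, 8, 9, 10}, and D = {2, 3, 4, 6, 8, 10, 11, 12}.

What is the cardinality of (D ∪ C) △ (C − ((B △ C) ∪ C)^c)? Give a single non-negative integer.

4

D ∪ C = {1, 2, 3, 4, 6, 7, 8, 9, 10, 11, 12}
B △ C = {4, 5, 6, 8, 12, 13}
(B △ C) ∪ C = {1, 3, 4, 5, 6, 7, 8, 9, 10, 12, 13}
((B △ C) ∪ C)^c = {2, 11}
C − ((B △ C) ∪ C)^c = {1, 3, 6, 7, 8, 9, 10}
(D ∪ C) △ (C − ((B △ C) ∪ C)^c) = {2, 4, 11, 12}
|(D ∪ C) △ (C − ((B △ C) ∪ C)^c)| = 4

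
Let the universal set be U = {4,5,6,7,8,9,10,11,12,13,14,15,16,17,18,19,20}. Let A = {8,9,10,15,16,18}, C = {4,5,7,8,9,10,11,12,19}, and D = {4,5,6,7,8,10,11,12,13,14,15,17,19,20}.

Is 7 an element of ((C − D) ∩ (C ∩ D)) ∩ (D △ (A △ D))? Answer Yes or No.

7 ∈ C and 7 ∈ D, so 7 ∉ C − D
7 ∈ C and 7 ∈ D, so 7 ∈ C ∩ D
7 ∉ (C − D) and 7 ∈ (C ∩ D), so 7 ∉ (C − D) ∩ (C ∩ D)
7 ∉ A and 7 ∈ D, so 7 ∈ A △ D
7 ∈ D and 7 ∈ (A △ D), so 7 ∉ D △ (A △ D)
7 ∉ ((C − D) ∩ (C ∩ D)) and 7 ∉ (D △ (A △ D)), so 7 ∉ ((C − D) ∩ (C ∩ D)) ∩ (D △ (A △ D))

No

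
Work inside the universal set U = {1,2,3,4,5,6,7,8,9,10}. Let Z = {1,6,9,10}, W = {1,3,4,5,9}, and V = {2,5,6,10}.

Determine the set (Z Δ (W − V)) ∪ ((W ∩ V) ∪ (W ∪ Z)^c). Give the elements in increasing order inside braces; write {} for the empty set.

{2,3,4,5,6,7,8,10}

W − V = {1,3,4,9}
Z Δ (W − V) = {3,4,6,10}
W ∩ V = {5}
W ∪ Z = {1,3,4,5,6,9,10}
(W ∪ Z)^c = {2,7,8}
(W ∩ V) ∪ (W ∪ Z)^c = {2,5,7,8}
(Z Δ (W − V)) ∪ ((W ∩ V) ∪ (W ∪ Z)^c) = {2,3,4,5,6,7,8,10}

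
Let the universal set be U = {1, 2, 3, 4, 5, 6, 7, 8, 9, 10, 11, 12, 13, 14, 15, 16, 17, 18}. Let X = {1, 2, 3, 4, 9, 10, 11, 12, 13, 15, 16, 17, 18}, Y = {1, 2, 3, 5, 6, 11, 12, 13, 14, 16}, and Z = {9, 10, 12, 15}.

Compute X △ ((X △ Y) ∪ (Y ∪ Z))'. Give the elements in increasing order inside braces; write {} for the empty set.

X △ Y = {4, 5, 6, 9, 10, 14, 15, 17, 18}
Y ∪ Z = {1, 2, 3, 5, 6, 9, 10, 11, 12, 13, 14, 15, 16}
(X △ Y) ∪ (Y ∪ Z) = {1, 2, 3, 4, 5, 6, 9, 10, 11, 12, 13, 14, 15, 16, 17, 18}
((X △ Y) ∪ (Y ∪ Z))' = {7, 8}
X △ ((X △ Y) ∪ (Y ∪ Z))' = {1, 2, 3, 4, 7, 8, 9, 10, 11, 12, 13, 15, 16, 17, 18}

{1, 2, 3, 4, 7, 8, 9, 10, 11, 12, 13, 15, 16, 17, 18}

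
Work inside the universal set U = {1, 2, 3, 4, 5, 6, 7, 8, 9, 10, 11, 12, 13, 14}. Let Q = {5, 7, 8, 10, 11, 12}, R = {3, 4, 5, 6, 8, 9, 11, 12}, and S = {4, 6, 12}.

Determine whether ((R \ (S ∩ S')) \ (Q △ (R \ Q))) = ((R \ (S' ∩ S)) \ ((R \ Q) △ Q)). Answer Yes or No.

Yes

S' = {1, 2, 3, 5, 7, 8, 9, 10, 11, 13, 14}
S ∩ S' = {}
R \ (S ∩ S') = {3, 4, 5, 6, 8, 9, 11, 12}
R \ Q = {3, 4, 6, 9}
Q △ (R \ Q) = {3, 4, 5, 6, 7, 8, 9, 10, 11, 12}
(R \ (S ∩ S')) \ (Q △ (R \ Q)) = {}
S' ∩ S = {}
R \ (S' ∩ S) = {3, 4, 5, 6, 8, 9, 11, 12}
(R \ Q) △ Q = {3, 4, 5, 6, 7, 8, 9, 10, 11, 12}
(R \ (S' ∩ S)) \ ((R \ Q) △ Q) = {}
Both equal {}, so (R \ (S ∩ S')) \ (Q △ (R \ Q)) = (R \ (S' ∩ S)) \ ((R \ Q) △ Q).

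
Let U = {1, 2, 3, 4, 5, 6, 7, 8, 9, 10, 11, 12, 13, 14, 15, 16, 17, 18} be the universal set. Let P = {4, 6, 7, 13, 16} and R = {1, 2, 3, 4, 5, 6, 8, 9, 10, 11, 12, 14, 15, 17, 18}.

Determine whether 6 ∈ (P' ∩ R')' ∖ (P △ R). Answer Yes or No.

Yes

6 ∈ P, so 6 ∉ P'
6 ∈ R, so 6 ∉ R'
6 ∉ P' and 6 ∉ R', so 6 ∉ P' ∩ R'
6 ∈ (P' ∩ R')' since 6 ∉ (P' ∩ R')
6 ∈ P and 6 ∈ R, so 6 ∉ P △ R
6 ∈ (P' ∩ R')' and 6 ∉ (P △ R), so 6 ∈ (P' ∩ R')' ∖ (P △ R)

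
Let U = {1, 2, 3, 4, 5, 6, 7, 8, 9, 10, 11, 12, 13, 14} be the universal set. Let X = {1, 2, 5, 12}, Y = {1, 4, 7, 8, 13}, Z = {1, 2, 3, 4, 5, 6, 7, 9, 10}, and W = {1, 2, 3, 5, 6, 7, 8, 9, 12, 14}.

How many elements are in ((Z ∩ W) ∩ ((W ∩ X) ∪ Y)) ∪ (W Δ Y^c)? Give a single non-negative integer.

7

Z ∩ W = {1, 2, 3, 5, 6, 7, 9}
W ∩ X = {1, 2, 5, 12}
(W ∩ X) ∪ Y = {1, 2, 4, 5, 7, 8, 12, 13}
(Z ∩ W) ∩ ((W ∩ X) ∪ Y) = {1, 2, 5, 7}
Y^c = {2, 3, 5, 6, 9, 10, 11, 12, 14}
W Δ Y^c = {1, 7, 8, 10, 11}
((Z ∩ W) ∩ ((W ∩ X) ∪ Y)) ∪ (W Δ Y^c) = {1, 2, 5, 7, 8, 10, 11}
|((Z ∩ W) ∩ ((W ∩ X) ∪ Y)) ∪ (W Δ Y^c)| = 7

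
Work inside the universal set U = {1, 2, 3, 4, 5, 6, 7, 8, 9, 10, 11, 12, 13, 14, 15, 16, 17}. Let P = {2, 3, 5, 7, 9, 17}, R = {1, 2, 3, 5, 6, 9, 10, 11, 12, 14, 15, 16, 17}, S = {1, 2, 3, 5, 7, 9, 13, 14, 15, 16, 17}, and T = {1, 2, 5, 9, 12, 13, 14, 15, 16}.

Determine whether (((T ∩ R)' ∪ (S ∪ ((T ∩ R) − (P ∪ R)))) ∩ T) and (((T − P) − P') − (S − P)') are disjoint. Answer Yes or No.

Yes

T ∩ R = {1, 2, 5, 9, 12, 14, 15, 16}
(T ∩ R)' = {3, 4, 6, 7, 8, 10, 11, 13, 17}
P ∪ R = {1, 2, 3, 5, 6, 7, 9, 10, 11, 12, 14, 15, 16, 17}
(T ∩ R) − (P ∪ R) = {}
S ∪ ((T ∩ R) − (P ∪ R)) = {1, 2, 3, 5, 7, 9, 13, 14, 15, 16, 17}
(T ∩ R)' ∪ (S ∪ ((T ∩ R) − (P ∪ R))) = {1, 2, 3, 4, 5, 6, 7, 8, 9, 10, 11, 13, 14, 15, 16, 17}
((T ∩ R)' ∪ (S ∪ ((T ∩ R) − (P ∪ R)))) ∩ T = {1, 2, 5, 9, 13, 14, 15, 16}
T − P = {1, 12, 13, 14, 15, 16}
P' = {1, 4, 6, 8, 10, 11, 12, 13, 14, 15, 16}
(T − P) − P' = {}
S − P = {1, 13, 14, 15, 16}
(S − P)' = {2, 3, 4, 5, 6, 7, 8, 9, 10, 11, 12, 17}
((T − P) − P') − (S − P)' = {}
{1, 2, 5, 9, 13, 14, 15, 16} and {} share no elements.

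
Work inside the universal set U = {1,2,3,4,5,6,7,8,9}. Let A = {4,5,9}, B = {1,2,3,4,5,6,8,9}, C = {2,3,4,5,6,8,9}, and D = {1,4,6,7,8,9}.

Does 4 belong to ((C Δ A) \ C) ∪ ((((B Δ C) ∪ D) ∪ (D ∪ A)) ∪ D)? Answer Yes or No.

Yes

4 ∈ C and 4 ∈ A, so 4 ∉ C Δ A
4 ∉ (C Δ A) and 4 ∈ C, so 4 ∉ (C Δ A) \ C
4 ∈ B and 4 ∈ C, so 4 ∉ B Δ C
4 ∉ (B Δ C) and 4 ∈ D, so 4 ∈ (B Δ C) ∪ D
4 ∈ D and 4 ∈ A, so 4 ∈ D ∪ A
4 ∈ ((B Δ C) ∪ D) and 4 ∈ (D ∪ A), so 4 ∈ ((B Δ C) ∪ D) ∪ (D ∪ A)
4 ∈ (((B Δ C) ∪ D) ∪ (D ∪ A)) and 4 ∈ D, so 4 ∈ (((B Δ C) ∪ D) ∪ (D ∪ A)) ∪ D
4 ∉ ((C Δ A) \ C) and 4 ∈ ((((B Δ C) ∪ D) ∪ (D ∪ A)) ∪ D), so 4 ∈ ((C Δ A) \ C) ∪ ((((B Δ C) ∪ D) ∪ (D ∪ A)) ∪ D)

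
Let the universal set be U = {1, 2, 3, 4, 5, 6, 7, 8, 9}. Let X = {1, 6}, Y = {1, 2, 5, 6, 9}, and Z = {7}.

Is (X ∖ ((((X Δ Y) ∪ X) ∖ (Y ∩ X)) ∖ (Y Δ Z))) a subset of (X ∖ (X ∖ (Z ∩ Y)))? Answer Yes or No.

X Δ Y = {2, 5, 9}
(X Δ Y) ∪ X = {1, 2, 5, 6, 9}
Y ∩ X = {1, 6}
((X Δ Y) ∪ X) ∖ (Y ∩ X) = {2, 5, 9}
Y Δ Z = {1, 2, 5, 6, 7, 9}
(((X Δ Y) ∪ X) ∖ (Y ∩ X)) ∖ (Y Δ Z) = {}
X ∖ ((((X Δ Y) ∪ X) ∖ (Y ∩ X)) ∖ (Y Δ Z)) = {1, 6}
Z ∩ Y = {}
X ∖ (Z ∩ Y) = {1, 6}
X ∖ (X ∖ (Z ∩ Y)) = {}
1 ∈ X ∖ ((((X Δ Y) ∪ X) ∖ (Y ∩ X)) ∖ (Y Δ Z)) but 1 ∉ X ∖ (X ∖ (Z ∩ Y)), so the inclusion fails.

No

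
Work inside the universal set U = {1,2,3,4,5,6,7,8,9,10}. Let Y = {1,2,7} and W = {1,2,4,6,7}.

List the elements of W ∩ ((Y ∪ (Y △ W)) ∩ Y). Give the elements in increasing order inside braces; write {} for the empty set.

{1,2,7}

Y △ W = {4,6}
Y ∪ (Y △ W) = {1,2,4,6,7}
(Y ∪ (Y △ W)) ∩ Y = {1,2,7}
W ∩ ((Y ∪ (Y △ W)) ∩ Y) = {1,2,7}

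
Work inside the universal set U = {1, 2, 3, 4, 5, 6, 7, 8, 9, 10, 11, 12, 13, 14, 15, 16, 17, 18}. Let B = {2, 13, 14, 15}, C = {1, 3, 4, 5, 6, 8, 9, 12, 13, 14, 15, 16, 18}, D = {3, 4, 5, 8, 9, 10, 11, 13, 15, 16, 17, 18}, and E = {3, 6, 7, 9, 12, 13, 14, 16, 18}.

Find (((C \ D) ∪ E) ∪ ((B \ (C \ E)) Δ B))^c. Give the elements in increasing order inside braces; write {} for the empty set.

C \ D = {1, 6, 12, 14}
(C \ D) ∪ E = {1, 3, 6, 7, 9, 12, 13, 14, 16, 18}
C \ E = {1, 4, 5, 8, 15}
B \ (C \ E) = {2, 13, 14}
(B \ (C \ E)) Δ B = {15}
((C \ D) ∪ E) ∪ ((B \ (C \ E)) Δ B) = {1, 3, 6, 7, 9, 12, 13, 14, 15, 16, 18}
(((C \ D) ∪ E) ∪ ((B \ (C \ E)) Δ B))^c = {2, 4, 5, 8, 10, 11, 17}

{2, 4, 5, 8, 10, 11, 17}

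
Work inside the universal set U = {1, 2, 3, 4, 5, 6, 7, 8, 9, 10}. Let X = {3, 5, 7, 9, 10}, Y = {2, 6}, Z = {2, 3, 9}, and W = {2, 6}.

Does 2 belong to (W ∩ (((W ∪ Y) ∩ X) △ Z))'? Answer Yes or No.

No

2 ∈ W and 2 ∈ Y, so 2 ∈ W ∪ Y
2 ∈ (W ∪ Y) and 2 ∉ X, so 2 ∉ (W ∪ Y) ∩ X
2 ∉ ((W ∪ Y) ∩ X) and 2 ∈ Z, so 2 ∈ ((W ∪ Y) ∩ X) △ Z
2 ∈ W and 2 ∈ (((W ∪ Y) ∩ X) △ Z), so 2 ∈ W ∩ (((W ∪ Y) ∩ X) △ Z)
2 ∉ (W ∩ (((W ∪ Y) ∩ X) △ Z))' since 2 ∈ (W ∩ (((W ∪ Y) ∩ X) △ Z))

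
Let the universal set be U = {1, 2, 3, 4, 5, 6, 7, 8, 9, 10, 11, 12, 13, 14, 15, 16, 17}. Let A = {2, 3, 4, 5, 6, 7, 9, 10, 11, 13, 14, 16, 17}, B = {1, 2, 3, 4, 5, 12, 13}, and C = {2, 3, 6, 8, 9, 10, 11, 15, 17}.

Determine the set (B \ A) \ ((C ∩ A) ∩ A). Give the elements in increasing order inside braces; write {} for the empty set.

{1, 12}

B \ A = {1, 12}
C ∩ A = {2, 3, 6, 9, 10, 11, 17}
(C ∩ A) ∩ A = {2, 3, 6, 9, 10, 11, 17}
(B \ A) \ ((C ∩ A) ∩ A) = {1, 12}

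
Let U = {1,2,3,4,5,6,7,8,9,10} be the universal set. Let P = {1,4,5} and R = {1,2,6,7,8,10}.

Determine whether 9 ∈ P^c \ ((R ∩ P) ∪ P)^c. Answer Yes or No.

No

9 ∉ P, so 9 ∈ P^c
9 ∉ R and 9 ∉ P, so 9 ∉ R ∩ P
9 ∉ (R ∩ P) and 9 ∉ P, so 9 ∉ (R ∩ P) ∪ P
9 ∈ ((R ∩ P) ∪ P)^c since 9 ∉ ((R ∩ P) ∪ P)
9 ∈ P^c and 9 ∈ ((R ∩ P) ∪ P)^c, so 9 ∉ P^c \ ((R ∩ P) ∪ P)^c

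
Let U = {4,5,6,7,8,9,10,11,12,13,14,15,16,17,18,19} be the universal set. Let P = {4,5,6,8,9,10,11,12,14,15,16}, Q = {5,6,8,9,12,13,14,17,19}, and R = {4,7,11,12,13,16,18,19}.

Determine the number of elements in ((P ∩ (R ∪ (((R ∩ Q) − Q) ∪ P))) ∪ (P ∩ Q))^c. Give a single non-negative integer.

5

R ∩ Q = {12,13,19}
(R ∩ Q) − Q = {}
((R ∩ Q) − Q) ∪ P = {4,5,6,8,9,10,11,12,14,15,16}
R ∪ (((R ∩ Q) − Q) ∪ P) = {4,5,6,7,8,9,10,11,12,13,14,15,16,18,19}
P ∩ (R ∪ (((R ∩ Q) − Q) ∪ P)) = {4,5,6,8,9,10,11,12,14,15,16}
P ∩ Q = {5,6,8,9,12,14}
(P ∩ (R ∪ (((R ∩ Q) − Q) ∪ P))) ∪ (P ∩ Q) = {4,5,6,8,9,10,11,12,14,15,16}
((P ∩ (R ∪ (((R ∩ Q) − Q) ∪ P))) ∪ (P ∩ Q))^c = {7,13,17,18,19}
|((P ∩ (R ∪ (((R ∩ Q) − Q) ∪ P))) ∪ (P ∩ Q))^c| = 5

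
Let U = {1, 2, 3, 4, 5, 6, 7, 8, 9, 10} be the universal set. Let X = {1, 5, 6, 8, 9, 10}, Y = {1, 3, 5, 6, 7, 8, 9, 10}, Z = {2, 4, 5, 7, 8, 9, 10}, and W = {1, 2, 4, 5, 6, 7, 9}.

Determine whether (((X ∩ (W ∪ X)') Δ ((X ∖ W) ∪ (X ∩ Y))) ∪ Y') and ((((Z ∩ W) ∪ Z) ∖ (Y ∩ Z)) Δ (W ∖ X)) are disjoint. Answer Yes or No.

Yes

W ∪ X = {1, 2, 4, 5, 6, 7, 8, 9, 10}
(W ∪ X)' = {3}
X ∩ (W ∪ X)' = {}
X ∖ W = {8, 10}
X ∩ Y = {1, 5, 6, 8, 9, 10}
(X ∖ W) ∪ (X ∩ Y) = {1, 5, 6, 8, 9, 10}
(X ∩ (W ∪ X)') Δ ((X ∖ W) ∪ (X ∩ Y)) = {1, 5, 6, 8, 9, 10}
Y' = {2, 4}
((X ∩ (W ∪ X)') Δ ((X ∖ W) ∪ (X ∩ Y))) ∪ Y' = {1, 2, 4, 5, 6, 8, 9, 10}
Z ∩ W = {2, 4, 5, 7, 9}
(Z ∩ W) ∪ Z = {2, 4, 5, 7, 8, 9, 10}
Y ∩ Z = {5, 7, 8, 9, 10}
((Z ∩ W) ∪ Z) ∖ (Y ∩ Z) = {2, 4}
W ∖ X = {2, 4, 7}
(((Z ∩ W) ∪ Z) ∖ (Y ∩ Z)) Δ (W ∖ X) = {7}
{1, 2, 4, 5, 6, 8, 9, 10} and {7} share no elements.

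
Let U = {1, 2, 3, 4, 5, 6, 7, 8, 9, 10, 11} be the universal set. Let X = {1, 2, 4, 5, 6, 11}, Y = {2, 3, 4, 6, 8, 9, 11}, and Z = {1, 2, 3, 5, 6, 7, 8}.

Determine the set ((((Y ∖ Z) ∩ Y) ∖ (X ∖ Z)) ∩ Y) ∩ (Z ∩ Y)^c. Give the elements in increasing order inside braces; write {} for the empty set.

Y ∖ Z = {4, 9, 11}
(Y ∖ Z) ∩ Y = {4, 9, 11}
X ∖ Z = {4, 11}
((Y ∖ Z) ∩ Y) ∖ (X ∖ Z) = {9}
(((Y ∖ Z) ∩ Y) ∖ (X ∖ Z)) ∩ Y = {9}
Z ∩ Y = {2, 3, 6, 8}
(Z ∩ Y)^c = {1, 4, 5, 7, 9, 10, 11}
((((Y ∖ Z) ∩ Y) ∖ (X ∖ Z)) ∩ Y) ∩ (Z ∩ Y)^c = {9}

{9}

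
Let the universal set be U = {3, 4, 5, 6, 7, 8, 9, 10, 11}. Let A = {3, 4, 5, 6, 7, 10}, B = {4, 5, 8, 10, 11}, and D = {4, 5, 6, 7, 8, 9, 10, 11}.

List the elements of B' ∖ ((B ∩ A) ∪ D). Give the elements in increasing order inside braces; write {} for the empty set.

B' = {3, 6, 7, 9}
B ∩ A = {4, 5, 10}
(B ∩ A) ∪ D = {4, 5, 6, 7, 8, 9, 10, 11}
B' ∖ ((B ∩ A) ∪ D) = {3}

{3}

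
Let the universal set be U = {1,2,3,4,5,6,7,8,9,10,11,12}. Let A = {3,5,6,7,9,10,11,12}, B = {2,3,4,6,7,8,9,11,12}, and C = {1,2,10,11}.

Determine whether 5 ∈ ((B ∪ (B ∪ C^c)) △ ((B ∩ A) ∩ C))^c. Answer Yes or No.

5 ∉ C, so 5 ∈ C^c
5 ∉ B and 5 ∈ C^c, so 5 ∈ B ∪ C^c
5 ∉ B and 5 ∈ (B ∪ C^c), so 5 ∈ B ∪ (B ∪ C^c)
5 ∉ B and 5 ∈ A, so 5 ∉ B ∩ A
5 ∉ (B ∩ A) and 5 ∉ C, so 5 ∉ (B ∩ A) ∩ C
5 ∈ (B ∪ (B ∪ C^c)) and 5 ∉ ((B ∩ A) ∩ C), so 5 ∈ (B ∪ (B ∪ C^c)) △ ((B ∩ A) ∩ C)
5 ∉ ((B ∪ (B ∪ C^c)) △ ((B ∩ A) ∩ C))^c since 5 ∈ ((B ∪ (B ∪ C^c)) △ ((B ∩ A) ∩ C))

No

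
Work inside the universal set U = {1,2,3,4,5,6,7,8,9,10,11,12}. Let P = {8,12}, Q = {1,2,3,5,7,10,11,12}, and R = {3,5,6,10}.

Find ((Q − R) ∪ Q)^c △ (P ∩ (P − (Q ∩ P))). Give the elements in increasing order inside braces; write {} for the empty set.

Q − R = {1,2,7,11,12}
(Q − R) ∪ Q = {1,2,3,5,7,10,11,12}
((Q − R) ∪ Q)^c = {4,6,8,9}
Q ∩ P = {12}
P − (Q ∩ P) = {8}
P ∩ (P − (Q ∩ P)) = {8}
((Q − R) ∪ Q)^c △ (P ∩ (P − (Q ∩ P))) = {4,6,9}

{4,6,9}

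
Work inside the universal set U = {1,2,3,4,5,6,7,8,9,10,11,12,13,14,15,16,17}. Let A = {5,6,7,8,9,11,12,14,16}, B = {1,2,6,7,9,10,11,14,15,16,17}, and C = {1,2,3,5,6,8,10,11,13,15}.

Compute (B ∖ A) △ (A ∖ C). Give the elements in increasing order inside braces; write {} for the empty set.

B ∖ A = {1,2,10,15,17}
A ∖ C = {7,9,12,14,16}
(B ∖ A) △ (A ∖ C) = {1,2,7,9,10,12,14,15,16,17}

{1,2,7,9,10,12,14,15,16,17}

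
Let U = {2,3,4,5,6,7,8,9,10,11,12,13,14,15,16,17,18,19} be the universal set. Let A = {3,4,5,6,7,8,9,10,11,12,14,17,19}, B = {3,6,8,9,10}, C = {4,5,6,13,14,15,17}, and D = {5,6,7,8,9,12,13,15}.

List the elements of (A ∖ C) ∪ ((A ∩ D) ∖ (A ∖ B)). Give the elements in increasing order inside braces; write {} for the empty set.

A ∖ C = {3,7,8,9,10,11,12,19}
A ∩ D = {5,6,7,8,9,12}
A ∖ B = {4,5,7,11,12,14,17,19}
(A ∩ D) ∖ (A ∖ B) = {6,8,9}
(A ∖ C) ∪ ((A ∩ D) ∖ (A ∖ B)) = {3,6,7,8,9,10,11,12,19}

{3,6,7,8,9,10,11,12,19}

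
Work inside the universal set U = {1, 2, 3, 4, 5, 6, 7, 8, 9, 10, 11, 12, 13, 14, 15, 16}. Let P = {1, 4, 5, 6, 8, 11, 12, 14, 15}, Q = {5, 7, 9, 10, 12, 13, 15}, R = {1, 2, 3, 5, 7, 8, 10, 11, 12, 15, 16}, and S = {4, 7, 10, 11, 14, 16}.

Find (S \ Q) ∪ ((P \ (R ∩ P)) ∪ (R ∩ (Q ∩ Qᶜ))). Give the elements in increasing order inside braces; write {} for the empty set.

S \ Q = {4, 11, 14, 16}
R ∩ P = {1, 5, 8, 11, 12, 15}
P \ (R ∩ P) = {4, 6, 14}
Qᶜ = {1, 2, 3, 4, 6, 8, 11, 14, 16}
Q ∩ Qᶜ = {}
R ∩ (Q ∩ Qᶜ) = {}
(P \ (R ∩ P)) ∪ (R ∩ (Q ∩ Qᶜ)) = {4, 6, 14}
(S \ Q) ∪ ((P \ (R ∩ P)) ∪ (R ∩ (Q ∩ Qᶜ))) = {4, 6, 11, 14, 16}

{4, 6, 11, 14, 16}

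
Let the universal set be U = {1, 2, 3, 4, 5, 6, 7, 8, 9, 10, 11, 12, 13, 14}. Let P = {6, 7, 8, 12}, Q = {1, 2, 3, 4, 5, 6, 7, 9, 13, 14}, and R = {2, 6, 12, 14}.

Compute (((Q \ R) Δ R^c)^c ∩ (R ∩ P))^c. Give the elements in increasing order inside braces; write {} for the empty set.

Q \ R = {1, 3, 4, 5, 7, 9, 13}
R^c = {1, 3, 4, 5, 7, 8, 9, 10, 11, 13}
(Q \ R) Δ R^c = {8, 10, 11}
((Q \ R) Δ R^c)^c = {1, 2, 3, 4, 5, 6, 7, 9, 12, 13, 14}
R ∩ P = {6, 12}
((Q \ R) Δ R^c)^c ∩ (R ∩ P) = {6, 12}
(((Q \ R) Δ R^c)^c ∩ (R ∩ P))^c = {1, 2, 3, 4, 5, 7, 8, 9, 10, 11, 13, 14}

{1, 2, 3, 4, 5, 7, 8, 9, 10, 11, 13, 14}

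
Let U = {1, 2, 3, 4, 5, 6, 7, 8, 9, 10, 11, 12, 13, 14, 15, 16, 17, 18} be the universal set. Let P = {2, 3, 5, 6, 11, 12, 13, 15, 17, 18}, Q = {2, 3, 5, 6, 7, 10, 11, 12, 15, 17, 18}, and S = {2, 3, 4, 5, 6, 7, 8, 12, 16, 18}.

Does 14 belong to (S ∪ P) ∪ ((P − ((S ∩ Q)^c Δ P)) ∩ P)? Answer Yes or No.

No

14 ∉ S and 14 ∉ P, so 14 ∉ S ∪ P
14 ∉ S and 14 ∉ Q, so 14 ∉ S ∩ Q
14 ∈ (S ∩ Q)^c since 14 ∉ (S ∩ Q)
14 ∈ (S ∩ Q)^c and 14 ∉ P, so 14 ∈ (S ∩ Q)^c Δ P
14 ∉ P and 14 ∈ ((S ∩ Q)^c Δ P), so 14 ∉ P − ((S ∩ Q)^c Δ P)
14 ∉ (P − ((S ∩ Q)^c Δ P)) and 14 ∉ P, so 14 ∉ (P − ((S ∩ Q)^c Δ P)) ∩ P
14 ∉ (S ∪ P) and 14 ∉ ((P − ((S ∩ Q)^c Δ P)) ∩ P), so 14 ∉ (S ∪ P) ∪ ((P − ((S ∩ Q)^c Δ P)) ∩ P)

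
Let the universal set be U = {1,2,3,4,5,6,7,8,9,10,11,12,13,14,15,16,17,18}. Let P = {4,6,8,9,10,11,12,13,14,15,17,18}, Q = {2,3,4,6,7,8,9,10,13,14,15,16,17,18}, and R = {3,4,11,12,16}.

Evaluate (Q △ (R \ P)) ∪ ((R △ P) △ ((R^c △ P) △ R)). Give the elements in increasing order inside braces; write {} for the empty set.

{1,2,4,5,6,7,8,9,10,13,14,15,17,18}

R \ P = {3,16}
Q △ (R \ P) = {2,4,6,7,8,9,10,13,14,15,17,18}
R △ P = {3,6,8,9,10,13,14,15,16,17,18}
R^c = {1,2,5,6,7,8,9,10,13,14,15,17,18}
R^c △ P = {1,2,4,5,7,11,12}
(R^c △ P) △ R = {1,2,3,5,7,16}
(R △ P) △ ((R^c △ P) △ R) = {1,2,5,6,7,8,9,10,13,14,15,17,18}
(Q △ (R \ P)) ∪ ((R △ P) △ ((R^c △ P) △ R)) = {1,2,4,5,6,7,8,9,10,13,14,15,17,18}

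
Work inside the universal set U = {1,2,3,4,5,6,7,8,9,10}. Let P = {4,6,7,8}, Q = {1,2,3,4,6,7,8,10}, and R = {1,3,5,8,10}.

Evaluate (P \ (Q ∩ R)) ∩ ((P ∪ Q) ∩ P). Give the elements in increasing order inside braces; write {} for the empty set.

Q ∩ R = {1,3,8,10}
P \ (Q ∩ R) = {4,6,7}
P ∪ Q = {1,2,3,4,6,7,8,10}
(P ∪ Q) ∩ P = {4,6,7,8}
(P \ (Q ∩ R)) ∩ ((P ∪ Q) ∩ P) = {4,6,7}

{4,6,7}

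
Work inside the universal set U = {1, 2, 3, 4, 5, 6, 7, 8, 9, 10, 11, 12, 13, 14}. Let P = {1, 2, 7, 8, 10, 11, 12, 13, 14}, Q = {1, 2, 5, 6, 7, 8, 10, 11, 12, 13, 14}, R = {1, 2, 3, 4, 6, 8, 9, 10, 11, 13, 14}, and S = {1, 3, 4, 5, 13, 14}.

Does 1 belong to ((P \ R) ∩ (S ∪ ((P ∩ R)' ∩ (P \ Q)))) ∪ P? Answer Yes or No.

Yes

1 ∈ P and 1 ∈ R, so 1 ∉ P \ R
1 ∈ P and 1 ∈ R, so 1 ∈ P ∩ R
1 ∉ (P ∩ R)' since 1 ∈ (P ∩ R)
1 ∈ P and 1 ∈ Q, so 1 ∉ P \ Q
1 ∉ (P ∩ R)' and 1 ∉ (P \ Q), so 1 ∉ (P ∩ R)' ∩ (P \ Q)
1 ∈ S and 1 ∉ ((P ∩ R)' ∩ (P \ Q)), so 1 ∈ S ∪ ((P ∩ R)' ∩ (P \ Q))
1 ∉ (P \ R) and 1 ∈ (S ∪ ((P ∩ R)' ∩ (P \ Q))), so 1 ∉ (P \ R) ∩ (S ∪ ((P ∩ R)' ∩ (P \ Q)))
1 ∉ ((P \ R) ∩ (S ∪ ((P ∩ R)' ∩ (P \ Q)))) and 1 ∈ P, so 1 ∈ ((P \ R) ∩ (S ∪ ((P ∩ R)' ∩ (P \ Q)))) ∪ P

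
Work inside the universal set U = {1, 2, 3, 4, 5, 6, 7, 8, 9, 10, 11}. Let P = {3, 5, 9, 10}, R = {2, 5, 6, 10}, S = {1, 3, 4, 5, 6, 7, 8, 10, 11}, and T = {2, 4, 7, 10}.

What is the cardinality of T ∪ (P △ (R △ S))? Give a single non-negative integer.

9

R △ S = {1, 2, 3, 4, 7, 8, 11}
P △ (R △ S) = {1, 2, 4, 5, 7, 8, 9, 10, 11}
T ∪ (P △ (R △ S)) = {1, 2, 4, 5, 7, 8, 9, 10, 11}
|T ∪ (P △ (R △ S))| = 9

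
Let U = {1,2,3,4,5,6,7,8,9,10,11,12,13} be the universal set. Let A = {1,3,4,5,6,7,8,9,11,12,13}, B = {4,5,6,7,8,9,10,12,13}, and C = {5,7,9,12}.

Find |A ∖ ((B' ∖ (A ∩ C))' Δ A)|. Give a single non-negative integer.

8

B' = {1,2,3,11}
A ∩ C = {5,7,9,12}
B' ∖ (A ∩ C) = {1,2,3,11}
(B' ∖ (A ∩ C))' = {4,5,6,7,8,9,10,12,13}
(B' ∖ (A ∩ C))' Δ A = {1,3,10,11}
A ∖ ((B' ∖ (A ∩ C))' Δ A) = {4,5,6,7,8,9,12,13}
|A ∖ ((B' ∖ (A ∩ C))' Δ A)| = 8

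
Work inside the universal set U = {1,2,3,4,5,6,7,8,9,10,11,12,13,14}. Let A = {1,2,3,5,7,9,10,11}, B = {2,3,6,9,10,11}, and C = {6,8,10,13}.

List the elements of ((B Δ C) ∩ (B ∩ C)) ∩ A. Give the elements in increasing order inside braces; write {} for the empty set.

B Δ C = {2,3,8,9,11,13}
B ∩ C = {6,10}
(B Δ C) ∩ (B ∩ C) = {}
((B Δ C) ∩ (B ∩ C)) ∩ A = {}

{}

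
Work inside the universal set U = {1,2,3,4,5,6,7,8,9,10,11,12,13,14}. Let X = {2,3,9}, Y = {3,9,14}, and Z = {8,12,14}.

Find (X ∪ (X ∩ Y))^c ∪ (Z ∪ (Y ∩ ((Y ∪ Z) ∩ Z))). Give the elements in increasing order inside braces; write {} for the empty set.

{1,4,5,6,7,8,10,11,12,13,14}

X ∩ Y = {3,9}
X ∪ (X ∩ Y) = {2,3,9}
(X ∪ (X ∩ Y))^c = {1,4,5,6,7,8,10,11,12,13,14}
Y ∪ Z = {3,8,9,12,14}
(Y ∪ Z) ∩ Z = {8,12,14}
Y ∩ ((Y ∪ Z) ∩ Z) = {14}
Z ∪ (Y ∩ ((Y ∪ Z) ∩ Z)) = {8,12,14}
(X ∪ (X ∩ Y))^c ∪ (Z ∪ (Y ∩ ((Y ∪ Z) ∩ Z))) = {1,4,5,6,7,8,10,11,12,13,14}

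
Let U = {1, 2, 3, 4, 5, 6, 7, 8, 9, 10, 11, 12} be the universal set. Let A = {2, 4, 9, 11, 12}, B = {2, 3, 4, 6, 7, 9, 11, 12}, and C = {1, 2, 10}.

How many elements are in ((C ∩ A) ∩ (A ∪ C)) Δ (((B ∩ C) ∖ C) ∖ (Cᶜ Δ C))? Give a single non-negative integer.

C ∩ A = {2}
A ∪ C = {1, 2, 4, 9, 10, 11, 12}
(C ∩ A) ∩ (A ∪ C) = {2}
B ∩ C = {2}
(B ∩ C) ∖ C = {}
Cᶜ = {3, 4, 5, 6, 7, 8, 9, 11, 12}
Cᶜ Δ C = {1, 2, 3, 4, 5, 6, 7, 8, 9, 10, 11, 12}
((B ∩ C) ∖ C) ∖ (Cᶜ Δ C) = {}
((C ∩ A) ∩ (A ∪ C)) Δ (((B ∩ C) ∖ C) ∖ (Cᶜ Δ C)) = {2}
|((C ∩ A) ∩ (A ∪ C)) Δ (((B ∩ C) ∖ C) ∖ (Cᶜ Δ C))| = 1

1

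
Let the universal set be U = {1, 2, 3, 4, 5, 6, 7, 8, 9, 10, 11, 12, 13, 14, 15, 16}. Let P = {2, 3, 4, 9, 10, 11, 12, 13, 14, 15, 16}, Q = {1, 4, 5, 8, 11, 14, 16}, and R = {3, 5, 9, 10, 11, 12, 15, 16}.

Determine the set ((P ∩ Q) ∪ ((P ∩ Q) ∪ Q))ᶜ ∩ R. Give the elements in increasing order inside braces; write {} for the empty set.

P ∩ Q = {4, 11, 14, 16}
(P ∩ Q) ∪ Q = {1, 4, 5, 8, 11, 14, 16}
(P ∩ Q) ∪ ((P ∩ Q) ∪ Q) = {1, 4, 5, 8, 11, 14, 16}
((P ∩ Q) ∪ ((P ∩ Q) ∪ Q))ᶜ = {2, 3, 6, 7, 9, 10, 12, 13, 15}
((P ∩ Q) ∪ ((P ∩ Q) ∪ Q))ᶜ ∩ R = {3, 9, 10, 12, 15}

{3, 9, 10, 12, 15}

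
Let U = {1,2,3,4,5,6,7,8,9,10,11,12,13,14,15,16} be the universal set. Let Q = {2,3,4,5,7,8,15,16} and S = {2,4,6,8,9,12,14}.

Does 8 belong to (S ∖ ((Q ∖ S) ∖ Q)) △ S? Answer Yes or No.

8 ∈ Q and 8 ∈ S, so 8 ∉ Q ∖ S
8 ∉ (Q ∖ S) and 8 ∈ Q, so 8 ∉ (Q ∖ S) ∖ Q
8 ∈ S and 8 ∉ ((Q ∖ S) ∖ Q), so 8 ∈ S ∖ ((Q ∖ S) ∖ Q)
8 ∈ (S ∖ ((Q ∖ S) ∖ Q)) and 8 ∈ S, so 8 ∉ (S ∖ ((Q ∖ S) ∖ Q)) △ S

No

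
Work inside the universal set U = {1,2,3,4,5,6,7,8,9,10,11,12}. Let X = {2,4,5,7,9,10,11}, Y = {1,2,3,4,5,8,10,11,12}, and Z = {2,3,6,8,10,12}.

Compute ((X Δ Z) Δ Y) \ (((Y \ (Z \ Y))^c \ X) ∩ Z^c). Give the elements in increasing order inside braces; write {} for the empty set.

{1,2,6,7,9,10}

X Δ Z = {3,4,5,6,7,8,9,11,12}
(X Δ Z) Δ Y = {1,2,6,7,9,10}
Z \ Y = {6}
Y \ (Z \ Y) = {1,2,3,4,5,8,10,11,12}
(Y \ (Z \ Y))^c = {6,7,9}
(Y \ (Z \ Y))^c \ X = {6}
Z^c = {1,4,5,7,9,11}
((Y \ (Z \ Y))^c \ X) ∩ Z^c = {}
((X Δ Z) Δ Y) \ (((Y \ (Z \ Y))^c \ X) ∩ Z^c) = {1,2,6,7,9,10}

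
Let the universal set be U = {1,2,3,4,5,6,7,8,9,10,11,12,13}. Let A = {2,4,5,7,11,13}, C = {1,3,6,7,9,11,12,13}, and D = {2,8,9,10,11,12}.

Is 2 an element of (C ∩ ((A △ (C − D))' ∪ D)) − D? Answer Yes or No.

No

2 ∉ C and 2 ∈ D, so 2 ∉ C − D
2 ∈ A and 2 ∉ (C − D), so 2 ∈ A △ (C − D)
2 ∉ (A △ (C − D))' since 2 ∈ (A △ (C − D))
2 ∉ (A △ (C − D))' and 2 ∈ D, so 2 ∈ (A △ (C − D))' ∪ D
2 ∉ C and 2 ∈ ((A △ (C − D))' ∪ D), so 2 ∉ C ∩ ((A △ (C − D))' ∪ D)
2 ∉ (C ∩ ((A △ (C − D))' ∪ D)) and 2 ∈ D, so 2 ∉ (C ∩ ((A △ (C − D))' ∪ D)) − D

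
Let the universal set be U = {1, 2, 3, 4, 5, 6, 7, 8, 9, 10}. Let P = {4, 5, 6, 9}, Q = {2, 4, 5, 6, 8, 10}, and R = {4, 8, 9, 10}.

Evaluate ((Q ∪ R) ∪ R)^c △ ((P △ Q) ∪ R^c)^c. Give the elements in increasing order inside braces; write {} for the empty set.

{1, 3, 4, 7}

Q ∪ R = {2, 4, 5, 6, 8, 9, 10}
(Q ∪ R) ∪ R = {2, 4, 5, 6, 8, 9, 10}
((Q ∪ R) ∪ R)^c = {1, 3, 7}
P △ Q = {2, 8, 9, 10}
R^c = {1, 2, 3, 5, 6, 7}
(P △ Q) ∪ R^c = {1, 2, 3, 5, 6, 7, 8, 9, 10}
((P △ Q) ∪ R^c)^c = {4}
((Q ∪ R) ∪ R)^c △ ((P △ Q) ∪ R^c)^c = {1, 3, 4, 7}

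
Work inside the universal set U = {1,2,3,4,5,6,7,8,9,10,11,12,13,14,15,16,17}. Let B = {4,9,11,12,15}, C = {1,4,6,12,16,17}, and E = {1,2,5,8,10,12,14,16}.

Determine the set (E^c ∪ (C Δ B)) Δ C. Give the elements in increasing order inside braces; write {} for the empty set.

E^c = {3,4,6,7,9,11,13,15,17}
C Δ B = {1,6,9,11,15,16,17}
E^c ∪ (C Δ B) = {1,3,4,6,7,9,11,13,15,16,17}
(E^c ∪ (C Δ B)) Δ C = {3,7,9,11,12,13,15}

{3,7,9,11,12,13,15}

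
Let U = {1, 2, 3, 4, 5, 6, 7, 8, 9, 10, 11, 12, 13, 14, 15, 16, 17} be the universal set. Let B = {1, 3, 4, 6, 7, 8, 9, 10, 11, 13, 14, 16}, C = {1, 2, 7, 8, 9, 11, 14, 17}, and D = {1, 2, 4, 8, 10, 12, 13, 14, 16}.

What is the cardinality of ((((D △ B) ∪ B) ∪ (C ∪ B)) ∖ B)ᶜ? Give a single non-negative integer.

D △ B = {2, 3, 6, 7, 9, 11, 12}
(D △ B) ∪ B = {1, 2, 3, 4, 6, 7, 8, 9, 10, 11, 12, 13, 14, 16}
C ∪ B = {1, 2, 3, 4, 6, 7, 8, 9, 10, 11, 13, 14, 16, 17}
((D △ B) ∪ B) ∪ (C ∪ B) = {1, 2, 3, 4, 6, 7, 8, 9, 10, 11, 12, 13, 14, 16, 17}
(((D △ B) ∪ B) ∪ (C ∪ B)) ∖ B = {2, 12, 17}
((((D △ B) ∪ B) ∪ (C ∪ B)) ∖ B)ᶜ = {1, 3, 4, 5, 6, 7, 8, 9, 10, 11, 13, 14, 15, 16}
|((((D △ B) ∪ B) ∪ (C ∪ B)) ∖ B)ᶜ| = 14

14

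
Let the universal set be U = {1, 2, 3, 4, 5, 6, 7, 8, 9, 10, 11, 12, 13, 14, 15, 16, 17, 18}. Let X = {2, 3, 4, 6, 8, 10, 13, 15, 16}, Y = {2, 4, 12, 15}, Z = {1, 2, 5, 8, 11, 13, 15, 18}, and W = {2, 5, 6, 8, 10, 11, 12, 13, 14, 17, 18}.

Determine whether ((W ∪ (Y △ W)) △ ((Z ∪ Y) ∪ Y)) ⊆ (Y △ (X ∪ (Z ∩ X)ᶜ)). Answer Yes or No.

Yes

Y △ W = {4, 5, 6, 8, 10, 11, 13, 14, 15, 17, 18}
W ∪ (Y △ W) = {2, 4, 5, 6, 8, 10, 11, 12, 13, 14, 15, 17, 18}
Z ∪ Y = {1, 2, 4, 5, 8, 11, 12, 13, 15, 18}
(Z ∪ Y) ∪ Y = {1, 2, 4, 5, 8, 11, 12, 13, 15, 18}
(W ∪ (Y △ W)) △ ((Z ∪ Y) ∪ Y) = {1, 6, 10, 14, 17}
Z ∩ X = {2, 8, 13, 15}
(Z ∩ X)ᶜ = {1, 3, 4, 5, 6, 7, 9, 10, 11, 12, 14, 16, 17, 18}
X ∪ (Z ∩ X)ᶜ = {1, 2, 3, 4, 5, 6, 7, 8, 9, 10, 11, 12, 13, 14, 15, 16, 17, 18}
Y △ (X ∪ (Z ∩ X)ᶜ) = {1, 3, 5, 6, 7, 8, 9, 10, 11, 13, 14, 16, 17, 18}
Every element of {1, 6, 10, 14, 17} is in {1, 3, 5, 6, 7, 8, 9, 10, 11, 13, 14, 16, 17, 18}, so (W ∪ (Y △ W)) △ ((Z ∪ Y) ∪ Y) ⊆ Y △ (X ∪ (Z ∩ X)ᶜ).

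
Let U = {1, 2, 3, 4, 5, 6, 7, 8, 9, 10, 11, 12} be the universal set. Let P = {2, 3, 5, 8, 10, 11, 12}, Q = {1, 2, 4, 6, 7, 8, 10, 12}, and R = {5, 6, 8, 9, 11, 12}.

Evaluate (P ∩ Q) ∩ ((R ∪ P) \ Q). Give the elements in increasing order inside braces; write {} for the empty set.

{}

P ∩ Q = {2, 8, 10, 12}
R ∪ P = {2, 3, 5, 6, 8, 9, 10, 11, 12}
(R ∪ P) \ Q = {3, 5, 9, 11}
(P ∩ Q) ∩ ((R ∪ P) \ Q) = {}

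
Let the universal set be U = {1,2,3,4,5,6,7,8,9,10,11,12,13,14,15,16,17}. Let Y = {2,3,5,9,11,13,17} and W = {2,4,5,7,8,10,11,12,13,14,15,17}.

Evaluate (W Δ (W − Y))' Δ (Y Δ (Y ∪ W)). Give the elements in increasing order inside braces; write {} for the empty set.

W − Y = {4,7,8,10,12,14,15}
W Δ (W − Y) = {2,5,11,13,17}
(W Δ (W − Y))' = {1,3,4,6,7,8,9,10,12,14,15,16}
Y ∪ W = {2,3,4,5,7,8,9,10,11,12,13,14,15,17}
Y Δ (Y ∪ W) = {4,7,8,10,12,14,15}
(W Δ (W − Y))' Δ (Y Δ (Y ∪ W)) = {1,3,6,9,16}

{1,3,6,9,16}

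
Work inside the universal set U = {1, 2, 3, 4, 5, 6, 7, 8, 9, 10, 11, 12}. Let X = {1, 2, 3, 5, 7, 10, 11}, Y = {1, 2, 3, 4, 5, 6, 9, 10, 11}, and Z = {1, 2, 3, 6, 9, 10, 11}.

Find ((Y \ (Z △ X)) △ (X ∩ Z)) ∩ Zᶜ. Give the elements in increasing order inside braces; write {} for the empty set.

{4}

Z △ X = {5, 6, 7, 9}
Y \ (Z △ X) = {1, 2, 3, 4, 10, 11}
X ∩ Z = {1, 2, 3, 10, 11}
(Y \ (Z △ X)) △ (X ∩ Z) = {4}
Zᶜ = {4, 5, 7, 8, 12}
((Y \ (Z △ X)) △ (X ∩ Z)) ∩ Zᶜ = {4}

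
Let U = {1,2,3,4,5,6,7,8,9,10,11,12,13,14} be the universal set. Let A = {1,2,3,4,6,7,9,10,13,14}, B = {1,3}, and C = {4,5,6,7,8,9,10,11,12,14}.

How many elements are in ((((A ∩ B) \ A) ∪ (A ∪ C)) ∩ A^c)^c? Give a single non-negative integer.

10

A ∩ B = {1,3}
(A ∩ B) \ A = {}
A ∪ C = {1,2,3,4,5,6,7,8,9,10,11,12,13,14}
((A ∩ B) \ A) ∪ (A ∪ C) = {1,2,3,4,5,6,7,8,9,10,11,12,13,14}
A^c = {5,8,11,12}
(((A ∩ B) \ A) ∪ (A ∪ C)) ∩ A^c = {5,8,11,12}
((((A ∩ B) \ A) ∪ (A ∪ C)) ∩ A^c)^c = {1,2,3,4,6,7,9,10,13,14}
|((((A ∩ B) \ A) ∪ (A ∪ C)) ∩ A^c)^c| = 10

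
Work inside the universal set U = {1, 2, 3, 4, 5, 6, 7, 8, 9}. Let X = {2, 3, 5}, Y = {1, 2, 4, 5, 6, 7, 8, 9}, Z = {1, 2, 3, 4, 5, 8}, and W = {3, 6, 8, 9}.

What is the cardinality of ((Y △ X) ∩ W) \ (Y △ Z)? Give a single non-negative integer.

Y △ X = {1, 3, 4, 6, 7, 8, 9}
(Y △ X) ∩ W = {3, 6, 8, 9}
Y △ Z = {3, 6, 7, 9}
((Y △ X) ∩ W) \ (Y △ Z) = {8}
|((Y △ X) ∩ W) \ (Y △ Z)| = 1

1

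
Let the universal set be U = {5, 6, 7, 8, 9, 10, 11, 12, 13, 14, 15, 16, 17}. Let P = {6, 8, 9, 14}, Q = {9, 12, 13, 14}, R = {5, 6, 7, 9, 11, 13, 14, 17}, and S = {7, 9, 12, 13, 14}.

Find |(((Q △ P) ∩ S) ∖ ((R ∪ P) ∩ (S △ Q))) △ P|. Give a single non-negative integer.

Q △ P = {6, 8, 12, 13}
(Q △ P) ∩ S = {12, 13}
R ∪ P = {5, 6, 7, 8, 9, 11, 13, 14, 17}
S △ Q = {7}
(R ∪ P) ∩ (S △ Q) = {7}
((Q △ P) ∩ S) ∖ ((R ∪ P) ∩ (S △ Q)) = {12, 13}
(((Q △ P) ∩ S) ∖ ((R ∪ P) ∩ (S △ Q))) △ P = {6, 8, 9, 12, 13, 14}
|(((Q △ P) ∩ S) ∖ ((R ∪ P) ∩ (S △ Q))) △ P| = 6

6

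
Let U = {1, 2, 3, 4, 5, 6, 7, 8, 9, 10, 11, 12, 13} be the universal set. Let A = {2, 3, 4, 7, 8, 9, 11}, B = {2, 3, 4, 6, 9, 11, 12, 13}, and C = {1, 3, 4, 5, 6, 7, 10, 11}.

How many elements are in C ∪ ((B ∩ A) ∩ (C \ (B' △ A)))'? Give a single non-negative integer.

B ∩ A = {2, 3, 4, 9, 11}
B' = {1, 5, 7, 8, 10}
B' △ A = {1, 2, 3, 4, 5, 9, 10, 11}
C \ (B' △ A) = {6, 7}
(B ∩ A) ∩ (C \ (B' △ A)) = {}
((B ∩ A) ∩ (C \ (B' △ A)))' = {1, 2, 3, 4, 5, 6, 7, 8, 9, 10, 11, 12, 13}
C ∪ ((B ∩ A) ∩ (C \ (B' △ A)))' = {1, 2, 3, 4, 5, 6, 7, 8, 9, 10, 11, 12, 13}
|C ∪ ((B ∩ A) ∩ (C \ (B' △ A)))'| = 13

13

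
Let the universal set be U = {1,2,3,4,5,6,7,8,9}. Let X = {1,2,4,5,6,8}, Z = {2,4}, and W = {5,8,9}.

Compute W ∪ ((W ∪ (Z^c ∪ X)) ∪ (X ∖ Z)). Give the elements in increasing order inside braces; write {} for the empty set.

Z^c = {1,3,5,6,7,8,9}
Z^c ∪ X = {1,2,3,4,5,6,7,8,9}
W ∪ (Z^c ∪ X) = {1,2,3,4,5,6,7,8,9}
X ∖ Z = {1,5,6,8}
(W ∪ (Z^c ∪ X)) ∪ (X ∖ Z) = {1,2,3,4,5,6,7,8,9}
W ∪ ((W ∪ (Z^c ∪ X)) ∪ (X ∖ Z)) = {1,2,3,4,5,6,7,8,9}

{1,2,3,4,5,6,7,8,9}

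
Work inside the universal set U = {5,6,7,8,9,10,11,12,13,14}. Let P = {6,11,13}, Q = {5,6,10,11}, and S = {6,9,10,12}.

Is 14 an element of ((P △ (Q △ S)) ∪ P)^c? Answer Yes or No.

Yes

14 ∉ Q and 14 ∉ S, so 14 ∉ Q △ S
14 ∉ P and 14 ∉ (Q △ S), so 14 ∉ P △ (Q △ S)
14 ∉ (P △ (Q △ S)) and 14 ∉ P, so 14 ∉ (P △ (Q △ S)) ∪ P
14 ∈ ((P △ (Q △ S)) ∪ P)^c since 14 ∉ ((P △ (Q △ S)) ∪ P)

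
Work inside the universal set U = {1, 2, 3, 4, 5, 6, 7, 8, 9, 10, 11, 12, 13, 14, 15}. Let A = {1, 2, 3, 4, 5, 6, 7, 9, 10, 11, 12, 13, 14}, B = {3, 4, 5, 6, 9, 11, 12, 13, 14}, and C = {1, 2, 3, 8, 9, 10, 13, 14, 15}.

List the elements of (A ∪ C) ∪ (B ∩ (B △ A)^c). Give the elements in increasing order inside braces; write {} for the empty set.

{1, 2, 3, 4, 5, 6, 7, 8, 9, 10, 11, 12, 13, 14, 15}

A ∪ C = {1, 2, 3, 4, 5, 6, 7, 8, 9, 10, 11, 12, 13, 14, 15}
B △ A = {1, 2, 7, 10}
(B △ A)^c = {3, 4, 5, 6, 8, 9, 11, 12, 13, 14, 15}
B ∩ (B △ A)^c = {3, 4, 5, 6, 9, 11, 12, 13, 14}
(A ∪ C) ∪ (B ∩ (B △ A)^c) = {1, 2, 3, 4, 5, 6, 7, 8, 9, 10, 11, 12, 13, 14, 15}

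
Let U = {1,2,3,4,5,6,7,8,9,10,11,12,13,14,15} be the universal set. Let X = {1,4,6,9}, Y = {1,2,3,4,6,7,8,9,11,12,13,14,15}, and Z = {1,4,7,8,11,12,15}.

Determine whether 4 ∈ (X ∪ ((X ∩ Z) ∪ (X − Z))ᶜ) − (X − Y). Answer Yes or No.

Yes

4 ∈ X and 4 ∈ Z, so 4 ∈ X ∩ Z
4 ∈ X and 4 ∈ Z, so 4 ∉ X − Z
4 ∈ (X ∩ Z) and 4 ∉ (X − Z), so 4 ∈ (X ∩ Z) ∪ (X − Z)
4 ∉ ((X ∩ Z) ∪ (X − Z))ᶜ since 4 ∈ ((X ∩ Z) ∪ (X − Z))
4 ∈ X and 4 ∉ ((X ∩ Z) ∪ (X − Z))ᶜ, so 4 ∈ X ∪ ((X ∩ Z) ∪ (X − Z))ᶜ
4 ∈ X and 4 ∈ Y, so 4 ∉ X − Y
4 ∈ (X ∪ ((X ∩ Z) ∪ (X − Z))ᶜ) and 4 ∉ (X − Y), so 4 ∈ (X ∪ ((X ∩ Z) ∪ (X − Z))ᶜ) − (X − Y)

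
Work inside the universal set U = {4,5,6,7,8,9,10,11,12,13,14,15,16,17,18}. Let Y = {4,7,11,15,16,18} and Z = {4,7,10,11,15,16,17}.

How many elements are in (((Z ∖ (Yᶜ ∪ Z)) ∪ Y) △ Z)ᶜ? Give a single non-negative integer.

12

Yᶜ = {5,6,8,9,10,12,13,14,17}
Yᶜ ∪ Z = {4,5,6,7,8,9,10,11,12,13,14,15,16,17}
Z ∖ (Yᶜ ∪ Z) = {}
(Z ∖ (Yᶜ ∪ Z)) ∪ Y = {4,7,11,15,16,18}
((Z ∖ (Yᶜ ∪ Z)) ∪ Y) △ Z = {10,17,18}
(((Z ∖ (Yᶜ ∪ Z)) ∪ Y) △ Z)ᶜ = {4,5,6,7,8,9,11,12,13,14,15,16}
|(((Z ∖ (Yᶜ ∪ Z)) ∪ Y) △ Z)ᶜ| = 12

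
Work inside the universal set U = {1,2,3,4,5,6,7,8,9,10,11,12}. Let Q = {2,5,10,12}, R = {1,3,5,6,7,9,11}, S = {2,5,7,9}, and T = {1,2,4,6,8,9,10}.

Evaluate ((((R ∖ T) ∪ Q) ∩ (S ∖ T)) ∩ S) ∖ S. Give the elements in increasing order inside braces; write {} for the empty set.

R ∖ T = {3,5,7,11}
(R ∖ T) ∪ Q = {2,3,5,7,10,11,12}
S ∖ T = {5,7}
((R ∖ T) ∪ Q) ∩ (S ∖ T) = {5,7}
(((R ∖ T) ∪ Q) ∩ (S ∖ T)) ∩ S = {5,7}
((((R ∖ T) ∪ Q) ∩ (S ∖ T)) ∩ S) ∖ S = {}

{}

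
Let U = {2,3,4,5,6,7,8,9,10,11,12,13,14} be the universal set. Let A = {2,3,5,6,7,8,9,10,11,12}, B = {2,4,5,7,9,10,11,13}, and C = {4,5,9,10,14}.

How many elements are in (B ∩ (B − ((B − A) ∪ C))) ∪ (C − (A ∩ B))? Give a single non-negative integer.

B − A = {4,13}
(B − A) ∪ C = {4,5,9,10,13,14}
B − ((B − A) ∪ C) = {2,7,11}
B ∩ (B − ((B − A) ∪ C)) = {2,7,11}
A ∩ B = {2,5,7,9,10,11}
C − (A ∩ B) = {4,14}
(B ∩ (B − ((B − A) ∪ C))) ∪ (C − (A ∩ B)) = {2,4,7,11,14}
|(B ∩ (B − ((B − A) ∪ C))) ∪ (C − (A ∩ B))| = 5

5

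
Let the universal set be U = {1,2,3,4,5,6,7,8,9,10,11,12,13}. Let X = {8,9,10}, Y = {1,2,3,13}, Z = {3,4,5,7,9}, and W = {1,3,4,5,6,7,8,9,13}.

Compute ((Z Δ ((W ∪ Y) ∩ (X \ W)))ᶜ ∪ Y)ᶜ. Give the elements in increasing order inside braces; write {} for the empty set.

W ∪ Y = {1,2,3,4,5,6,7,8,9,13}
X \ W = {10}
(W ∪ Y) ∩ (X \ W) = {}
Z Δ ((W ∪ Y) ∩ (X \ W)) = {3,4,5,7,9}
(Z Δ ((W ∪ Y) ∩ (X \ W)))ᶜ = {1,2,6,8,10,11,12,13}
(Z Δ ((W ∪ Y) ∩ (X \ W)))ᶜ ∪ Y = {1,2,3,6,8,10,11,12,13}
((Z Δ ((W ∪ Y) ∩ (X \ W)))ᶜ ∪ Y)ᶜ = {4,5,7,9}

{4,5,7,9}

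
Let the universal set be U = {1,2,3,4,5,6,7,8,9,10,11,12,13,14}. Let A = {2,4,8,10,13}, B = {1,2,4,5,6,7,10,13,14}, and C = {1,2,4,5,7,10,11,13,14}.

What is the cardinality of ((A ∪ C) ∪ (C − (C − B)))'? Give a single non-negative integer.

4

A ∪ C = {1,2,4,5,7,8,10,11,13,14}
C − B = {11}
C − (C − B) = {1,2,4,5,7,10,13,14}
(A ∪ C) ∪ (C − (C − B)) = {1,2,4,5,7,8,10,11,13,14}
((A ∪ C) ∪ (C − (C − B)))' = {3,6,9,12}
|((A ∪ C) ∪ (C − (C − B)))'| = 4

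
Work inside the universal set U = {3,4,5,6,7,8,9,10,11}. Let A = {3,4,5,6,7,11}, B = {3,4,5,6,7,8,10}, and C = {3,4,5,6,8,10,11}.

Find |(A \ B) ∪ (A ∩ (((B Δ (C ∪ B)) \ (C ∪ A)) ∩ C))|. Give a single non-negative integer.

A \ B = {11}
C ∪ B = {3,4,5,6,7,8,10,11}
B Δ (C ∪ B) = {11}
C ∪ A = {3,4,5,6,7,8,10,11}
(B Δ (C ∪ B)) \ (C ∪ A) = {}
((B Δ (C ∪ B)) \ (C ∪ A)) ∩ C = {}
A ∩ (((B Δ (C ∪ B)) \ (C ∪ A)) ∩ C) = {}
(A \ B) ∪ (A ∩ (((B Δ (C ∪ B)) \ (C ∪ A)) ∩ C)) = {11}
|(A \ B) ∪ (A ∩ (((B Δ (C ∪ B)) \ (C ∪ A)) ∩ C))| = 1

1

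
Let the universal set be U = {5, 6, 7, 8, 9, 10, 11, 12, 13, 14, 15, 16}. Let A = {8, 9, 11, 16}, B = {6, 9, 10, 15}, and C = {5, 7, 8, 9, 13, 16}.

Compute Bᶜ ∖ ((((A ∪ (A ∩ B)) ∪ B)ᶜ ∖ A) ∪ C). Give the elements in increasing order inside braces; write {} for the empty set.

Bᶜ = {5, 7, 8, 11, 12, 13, 14, 16}
A ∩ B = {9}
A ∪ (A ∩ B) = {8, 9, 11, 16}
(A ∪ (A ∩ B)) ∪ B = {6, 8, 9, 10, 11, 15, 16}
((A ∪ (A ∩ B)) ∪ B)ᶜ = {5, 7, 12, 13, 14}
((A ∪ (A ∩ B)) ∪ B)ᶜ ∖ A = {5, 7, 12, 13, 14}
(((A ∪ (A ∩ B)) ∪ B)ᶜ ∖ A) ∪ C = {5, 7, 8, 9, 12, 13, 14, 16}
Bᶜ ∖ ((((A ∪ (A ∩ B)) ∪ B)ᶜ ∖ A) ∪ C) = {11}

{11}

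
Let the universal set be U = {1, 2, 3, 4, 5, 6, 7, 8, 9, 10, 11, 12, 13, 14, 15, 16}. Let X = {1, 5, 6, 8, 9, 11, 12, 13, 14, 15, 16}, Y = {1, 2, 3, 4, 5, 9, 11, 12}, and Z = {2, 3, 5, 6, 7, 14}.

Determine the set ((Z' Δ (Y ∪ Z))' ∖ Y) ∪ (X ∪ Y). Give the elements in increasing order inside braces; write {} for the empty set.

{1, 2, 3, 4, 5, 6, 8, 9, 11, 12, 13, 14, 15, 16}

Z' = {1, 4, 8, 9, 10, 11, 12, 13, 15, 16}
Y ∪ Z = {1, 2, 3, 4, 5, 6, 7, 9, 11, 12, 14}
Z' Δ (Y ∪ Z) = {2, 3, 5, 6, 7, 8, 10, 13, 14, 15, 16}
(Z' Δ (Y ∪ Z))' = {1, 4, 9, 11, 12}
(Z' Δ (Y ∪ Z))' ∖ Y = {}
X ∪ Y = {1, 2, 3, 4, 5, 6, 8, 9, 11, 12, 13, 14, 15, 16}
((Z' Δ (Y ∪ Z))' ∖ Y) ∪ (X ∪ Y) = {1, 2, 3, 4, 5, 6, 8, 9, 11, 12, 13, 14, 15, 16}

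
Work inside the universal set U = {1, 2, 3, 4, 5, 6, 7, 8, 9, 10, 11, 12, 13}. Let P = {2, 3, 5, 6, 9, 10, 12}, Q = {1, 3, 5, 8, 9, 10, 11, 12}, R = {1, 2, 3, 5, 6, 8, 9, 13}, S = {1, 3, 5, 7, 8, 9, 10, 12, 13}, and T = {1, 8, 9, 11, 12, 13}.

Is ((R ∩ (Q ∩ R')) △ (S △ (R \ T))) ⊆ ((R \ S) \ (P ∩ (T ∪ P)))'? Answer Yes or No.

Yes

R' = {4, 7, 10, 11, 12}
Q ∩ R' = {10, 11, 12}
R ∩ (Q ∩ R') = {}
R \ T = {2, 3, 5, 6}
S △ (R \ T) = {1, 2, 6, 7, 8, 9, 10, 12, 13}
(R ∩ (Q ∩ R')) △ (S △ (R \ T)) = {1, 2, 6, 7, 8, 9, 10, 12, 13}
R \ S = {2, 6}
T ∪ P = {1, 2, 3, 5, 6, 8, 9, 10, 11, 12, 13}
P ∩ (T ∪ P) = {2, 3, 5, 6, 9, 10, 12}
(R \ S) \ (P ∩ (T ∪ P)) = {}
((R \ S) \ (P ∩ (T ∪ P)))' = {1, 2, 3, 4, 5, 6, 7, 8, 9, 10, 11, 12, 13}
Every element of {1, 2, 6, 7, 8, 9, 10, 12, 13} is in {1, 2, 3, 4, 5, 6, 7, 8, 9, 10, 11, 12, 13}, so (R ∩ (Q ∩ R')) △ (S △ (R \ T)) ⊆ ((R \ S) \ (P ∩ (T ∪ P)))'.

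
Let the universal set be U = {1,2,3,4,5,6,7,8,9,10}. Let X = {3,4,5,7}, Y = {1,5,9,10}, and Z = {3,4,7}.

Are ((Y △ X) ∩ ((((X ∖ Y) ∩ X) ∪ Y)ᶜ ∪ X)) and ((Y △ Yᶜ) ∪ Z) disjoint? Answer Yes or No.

No

Y △ X = {1,3,4,7,9,10}
X ∖ Y = {3,4,7}
(X ∖ Y) ∩ X = {3,4,7}
((X ∖ Y) ∩ X) ∪ Y = {1,3,4,5,7,9,10}
(((X ∖ Y) ∩ X) ∪ Y)ᶜ = {2,6,8}
(((X ∖ Y) ∩ X) ∪ Y)ᶜ ∪ X = {2,3,4,5,6,7,8}
(Y △ X) ∩ ((((X ∖ Y) ∩ X) ∪ Y)ᶜ ∪ X) = {3,4,7}
Yᶜ = {2,3,4,6,7,8}
Y △ Yᶜ = {1,2,3,4,5,6,7,8,9,10}
(Y △ Yᶜ) ∪ Z = {1,2,3,4,5,6,7,8,9,10}
3 lies in both, so they are not disjoint.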